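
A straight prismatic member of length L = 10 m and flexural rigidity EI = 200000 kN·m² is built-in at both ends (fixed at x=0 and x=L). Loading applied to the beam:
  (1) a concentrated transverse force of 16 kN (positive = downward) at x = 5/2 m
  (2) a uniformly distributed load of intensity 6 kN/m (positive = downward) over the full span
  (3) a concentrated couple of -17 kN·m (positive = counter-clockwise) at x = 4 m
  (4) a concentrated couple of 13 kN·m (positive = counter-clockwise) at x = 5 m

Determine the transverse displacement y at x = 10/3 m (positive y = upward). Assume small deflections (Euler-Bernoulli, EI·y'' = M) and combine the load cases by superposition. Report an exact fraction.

y(10/3) = -9529/10800000 m

Load 1 — point force P=16 kN at a=5/2 m (b=L-a=15/2):
  y_1 = -Pa²(L-x)²(3bL-(3b+a)(L-x))/(6L³EI)  [x>a] = -16·(5/2)²·(10-(10/3))²·(3·(15/2)·10-(3·(15/2)+(5/2))·(10-(10/3)))/(6·10³·200000) = -7/32400 m
Load 2 — uniform load w=6 kN/m over full span:
  y_2 = -wx²(L-x)²/(24EI) = -6·(10/3)²·(10-(10/3))²/(24·200000) = -1/1620 m
Load 3 — applied couple M₀=-17 kN·m at a=4 m (b=L-a=6):
  y_3 = (R_Ax³/6 - M_Ax²/2)/EI  [x≤a] with R_A=-306/125, M_A=-51/25 = ((-306/125)·(10/3)³/6 - (-51/25)·(10/3)²/2)/200000 = -17/900000 m
Load 4 — applied couple M₀=13 kN·m at a=5 m (b=L-a=5):
  y_4 = (R_Ax³/6 - M_Ax²/2)/EI  [x≤a] with R_A=39/20, M_A=13/4 = ((39/20)·(10/3)³/6 - (13/4)·(10/3)²/2)/200000 = -13/432000 m
Superposition: y = Σ y_i = -9529/10800000 m ≈ -0.000882 m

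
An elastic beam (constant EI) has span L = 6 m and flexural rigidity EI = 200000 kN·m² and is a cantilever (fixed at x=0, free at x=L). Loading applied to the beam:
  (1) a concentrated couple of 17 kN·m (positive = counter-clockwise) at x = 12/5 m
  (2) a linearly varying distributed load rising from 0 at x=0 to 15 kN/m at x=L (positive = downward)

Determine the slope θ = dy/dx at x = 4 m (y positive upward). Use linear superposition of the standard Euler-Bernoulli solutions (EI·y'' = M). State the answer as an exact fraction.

θ(4) = -1297/750000 rad

Load 1 — applied couple M₀=17 kN·m at a=12/5 m (b=L-a=18/5):
  θ_1 = M₀a/EI  [x>a] = 17·(12/5)/200000 = 51/250000 rad
Load 2 — triangular load w₀=15 kN/m (0→w₀ over full span):
  θ_2 = (w₀Lx²/4-w₀L²x/3-w₀x⁴/(24L))/EI = (15·6·4²/4-15·6²·4/3-15·4⁴/(24·6))/200000 = -29/15000 rad
Superposition: θ = Σ θ_i = -1297/750000 rad ≈ -0.001729 rad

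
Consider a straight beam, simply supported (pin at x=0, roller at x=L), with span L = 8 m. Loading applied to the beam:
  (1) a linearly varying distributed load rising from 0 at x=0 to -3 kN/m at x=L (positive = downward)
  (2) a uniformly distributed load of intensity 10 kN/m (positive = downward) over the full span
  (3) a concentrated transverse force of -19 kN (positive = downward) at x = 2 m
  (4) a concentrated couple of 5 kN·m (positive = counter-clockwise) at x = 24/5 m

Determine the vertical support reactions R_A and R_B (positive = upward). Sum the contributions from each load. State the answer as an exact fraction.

Load 1 — triangular load w₀=-3 kN/m (0→w₀ over full span):
  R_A = w₀L/6 = (-3)·8/6 = -4 kN
  R_B = w₀L/3 = (-3)·8/3 = -8 kN
Load 2 — uniform load w=10 kN/m over full span:
  R_A = wL/2 = 10·8/2 = 40 kN
  R_B = wL/2 = 10·8/2 = 40 kN
Load 3 — point force P=-19 kN at a=2 m (b=L-a=6):
  R_A = Pb/L = (-19)·6/8 = -57/4 kN
  R_B = Pa/L = (-19)·2/8 = -19/4 kN
Load 4 — applied couple M₀=5 kN·m at a=24/5 m (b=L-a=16/5):
  R_A = M₀/L = 5/8 kN
  R_B = -M₀/L = -5/8 kN
Superposition: R_A = 179/8 kN, R_B = 213/8 kN

R_A = 179/8 kN, R_B = 213/8 kN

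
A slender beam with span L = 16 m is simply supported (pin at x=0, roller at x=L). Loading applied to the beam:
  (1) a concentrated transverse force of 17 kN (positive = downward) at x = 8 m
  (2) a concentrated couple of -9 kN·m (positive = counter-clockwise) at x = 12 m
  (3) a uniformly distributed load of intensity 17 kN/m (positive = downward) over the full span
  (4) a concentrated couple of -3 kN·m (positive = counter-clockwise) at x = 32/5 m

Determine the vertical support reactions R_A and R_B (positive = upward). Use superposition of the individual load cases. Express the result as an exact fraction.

R_A = 575/4 kN, R_B = 581/4 kN

Load 1 — point force P=17 kN at a=8 m (b=L-a=8):
  R_A = Pb/L = 17·8/16 = 17/2 kN
  R_B = Pa/L = 17·8/16 = 17/2 kN
Load 2 — applied couple M₀=-9 kN·m at a=12 m (b=L-a=4):
  R_A = M₀/L = (-9)/16 = -9/16 kN
  R_B = -M₀/L = -(-9)/16 = 9/16 kN
Load 3 — uniform load w=17 kN/m over full span:
  R_A = wL/2 = 17·16/2 = 136 kN
  R_B = wL/2 = 17·16/2 = 136 kN
Load 4 — applied couple M₀=-3 kN·m at a=32/5 m (b=L-a=48/5):
  R_A = M₀/L = (-3)/16 = -3/16 kN
  R_B = -M₀/L = -(-3)/16 = 3/16 kN
Superposition: R_A = 575/4 kN, R_B = 581/4 kN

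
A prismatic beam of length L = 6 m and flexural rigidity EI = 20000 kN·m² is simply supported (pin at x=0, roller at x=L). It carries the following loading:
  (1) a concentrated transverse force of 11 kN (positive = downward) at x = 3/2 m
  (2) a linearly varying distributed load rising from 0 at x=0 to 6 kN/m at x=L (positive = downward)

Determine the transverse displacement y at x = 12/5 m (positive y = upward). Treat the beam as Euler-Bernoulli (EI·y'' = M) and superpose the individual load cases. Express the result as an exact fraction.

y(12/5) = -20405763/5000000000 m

Load 1 — point force P=11 kN at a=3/2 m (b=L-a=9/2):
  y_1 = -Pa(L-x)(2Lx-a²-x²)/(6LEI)  [x>a] = -11·(3/2)·(6-(12/5))·(2·6·(12/5)-(3/2)²-(12/5)²)/(6·6·20000) = -68607/40000000 m
Load 2 — triangular load w₀=6 kN/m (0→w₀ over full span):
  y_2 = -w₀x(7L⁴-10L²x²+3x⁴)/(360LEI) = -6·(12/5)·(7·6⁴-10·6²·(12/5)²+3·(12/5)⁴)/(360·6·20000) = -92421/39062500 m
Superposition: y = Σ y_i = -20405763/5000000000 m ≈ -0.004081 m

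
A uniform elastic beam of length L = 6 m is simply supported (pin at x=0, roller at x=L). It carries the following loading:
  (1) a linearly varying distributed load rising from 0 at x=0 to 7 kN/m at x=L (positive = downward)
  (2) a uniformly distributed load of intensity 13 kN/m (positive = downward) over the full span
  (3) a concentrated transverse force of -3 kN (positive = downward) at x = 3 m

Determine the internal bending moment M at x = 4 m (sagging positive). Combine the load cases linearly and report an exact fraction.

Load 1 — triangular load w₀=7 kN/m (0→w₀ over full span):
  M_1 = w₀Lx/6 - w₀x³/(6L) = 7·6·4/6 - 7·4³/(6·6) = 140/9 kN·m
Load 2 — uniform load w=13 kN/m over full span:
  M_2 = wx(L-x)/2 = 13·4·(6-4)/2 = 52 kN·m
Load 3 — point force P=-3 kN at a=3 m (b=L-a=3):
  M_3 = Pa(L-x)/L  [x>a] = (-3)·3·(6-4)/6 = -3 kN·m
Superposition: M = Σ M_i = 581/9 kN·m ≈ 64.555556 kN·m

M(4) = 581/9 kN·m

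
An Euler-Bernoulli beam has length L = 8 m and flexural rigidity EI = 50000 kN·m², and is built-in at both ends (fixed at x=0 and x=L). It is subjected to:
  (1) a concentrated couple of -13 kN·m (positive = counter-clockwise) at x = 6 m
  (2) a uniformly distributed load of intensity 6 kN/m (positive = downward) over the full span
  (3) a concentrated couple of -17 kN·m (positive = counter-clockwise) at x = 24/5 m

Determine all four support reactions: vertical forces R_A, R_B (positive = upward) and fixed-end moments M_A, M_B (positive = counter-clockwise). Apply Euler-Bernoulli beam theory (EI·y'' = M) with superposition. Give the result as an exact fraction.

Load 1 — applied couple M₀=-13 kN·m at a=6 m (b=L-a=2):
  R_A = 6M₀ab/L³ = 6·(-13)·6·2/8³ = -117/64 kN
  M_A = M₀b(2a-b)/L² = (-13)·2·(2·6-2)/8² = -65/16 kN·m
  R_B = -6M₀ab/L³ = -6·(-13)·6·2/8³ = 117/64 kN
  M_B = M₀a(2b-a)/L² = (-13)·6·(2·2-6)/8² = 39/16 kN·m
Load 2 — uniform load w=6 kN/m over full span:
  R_A = wL/2 = 6·8/2 = 24 kN
  M_A = wL²/12 = 6·8²/12 = 32 kN·m
  R_B = wL/2 = 6·8/2 = 24 kN
  M_B = -wL²/12 = -6·8²/12 = -32 kN·m
Load 3 — applied couple M₀=-17 kN·m at a=24/5 m (b=L-a=16/5):
  R_A = 6M₀ab/L³ = 6·(-17)·(24/5)·(16/5)/8³ = -153/50 kN
  M_A = M₀b(2a-b)/L² = (-17)·(16/5)·(2·(24/5)-(16/5))/8² = -136/25 kN·m
  R_B = -6M₀ab/L³ = -6·(-17)·(24/5)·(16/5)/8³ = 153/50 kN
  M_B = M₀a(2b-a)/L² = (-17)·(24/5)·(2·(16/5)-(24/5))/8² = -51/25 kN·m
Superposition: R_A = 30579/1600 kN, M_A = 8999/400 kN·m, R_B = 46221/1600 kN, M_B = -12641/400 kN·m

R_A = 30579/1600 kN, M_A = 8999/400 kN·m, R_B = 46221/1600 kN, M_B = -12641/400 kN·m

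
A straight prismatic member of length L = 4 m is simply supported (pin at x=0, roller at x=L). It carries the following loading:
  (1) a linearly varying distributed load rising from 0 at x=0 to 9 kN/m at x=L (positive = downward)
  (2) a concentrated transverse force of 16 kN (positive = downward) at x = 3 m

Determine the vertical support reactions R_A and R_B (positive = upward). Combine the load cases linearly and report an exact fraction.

Load 1 — triangular load w₀=9 kN/m (0→w₀ over full span):
  R_A = w₀L/6 = 9·4/6 = 6 kN
  R_B = w₀L/3 = 9·4/3 = 12 kN
Load 2 — point force P=16 kN at a=3 m (b=L-a=1):
  R_A = Pb/L = 16·1/4 = 4 kN
  R_B = Pa/L = 16·3/4 = 12 kN
Superposition: R_A = 10 kN, R_B = 24 kN

R_A = 10 kN, R_B = 24 kN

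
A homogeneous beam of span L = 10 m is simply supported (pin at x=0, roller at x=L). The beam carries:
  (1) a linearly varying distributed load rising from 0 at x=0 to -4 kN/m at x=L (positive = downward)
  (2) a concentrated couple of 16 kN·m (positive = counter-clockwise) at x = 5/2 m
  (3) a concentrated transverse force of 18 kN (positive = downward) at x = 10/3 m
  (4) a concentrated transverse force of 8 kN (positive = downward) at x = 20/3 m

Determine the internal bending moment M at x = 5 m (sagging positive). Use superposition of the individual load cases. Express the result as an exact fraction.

M(5) = 31/3 kN·m

Load 1 — triangular load w₀=-4 kN/m (0→w₀ over full span):
  M_1 = w₀Lx/6 - w₀x³/(6L) = (-4)·10·5/6 - (-4)·5³/(6·10) = -25 kN·m
Load 2 — applied couple M₀=16 kN·m at a=5/2 m (b=L-a=15/2):
  M_2 = M₀x/L - M₀  [x>a] = 16·5/10 - 16 = -8 kN·m
Load 3 — point force P=18 kN at a=10/3 m (b=L-a=20/3):
  M_3 = Pa(L-x)/L  [x>a] = 18·(10/3)·(10-5)/10 = 30 kN·m
Load 4 — point force P=8 kN at a=20/3 m (b=L-a=10/3):
  M_4 = Pbx/L  [x≤a] = 8·(10/3)·5/10 = 40/3 kN·m
Superposition: M = Σ M_i = 31/3 kN·m ≈ 10.333333 kN·m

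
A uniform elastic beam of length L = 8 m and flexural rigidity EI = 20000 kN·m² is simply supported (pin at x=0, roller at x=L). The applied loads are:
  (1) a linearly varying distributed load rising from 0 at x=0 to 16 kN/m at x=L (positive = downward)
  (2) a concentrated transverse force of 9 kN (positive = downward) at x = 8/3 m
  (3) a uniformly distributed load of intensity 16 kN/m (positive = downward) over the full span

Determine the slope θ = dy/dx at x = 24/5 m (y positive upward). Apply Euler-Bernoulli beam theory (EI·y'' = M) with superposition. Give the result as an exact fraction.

Load 1 — triangular load w₀=16 kN/m (0→w₀ over full span):
  θ_1 = -w₀(7L⁴-30L²x²+15x⁴)/(360LEI) = -16·(7·8⁴-30·8²·(24/5)²+15·(24/5)⁴)/(360·8·20000) = 7424/3515625 rad
Load 2 — point force P=9 kN at a=8/3 m (b=L-a=16/3):
  θ_2 = -Pa(2L²-6Lx+3x²+a²)/(6LEI)  [x>a] = -9·(8/3)·(2·8²-6·8·(24/5)+3·(24/5)²+(8/3)²)/(6·8·20000) = 92/140625 rad
Load 3 — uniform load w=16 kN/m over full span:
  θ_3 = -w(L³-6Lx²+4x³)/(24EI) = -16·(8³-6·8·(24/5)²+4·(24/5)³)/(24·20000) = 1184/234375 rad
Superposition: θ = Σ θ_i = 27484/3515625 rad ≈ 0.007818 rad

θ(24/5) = 27484/3515625 rad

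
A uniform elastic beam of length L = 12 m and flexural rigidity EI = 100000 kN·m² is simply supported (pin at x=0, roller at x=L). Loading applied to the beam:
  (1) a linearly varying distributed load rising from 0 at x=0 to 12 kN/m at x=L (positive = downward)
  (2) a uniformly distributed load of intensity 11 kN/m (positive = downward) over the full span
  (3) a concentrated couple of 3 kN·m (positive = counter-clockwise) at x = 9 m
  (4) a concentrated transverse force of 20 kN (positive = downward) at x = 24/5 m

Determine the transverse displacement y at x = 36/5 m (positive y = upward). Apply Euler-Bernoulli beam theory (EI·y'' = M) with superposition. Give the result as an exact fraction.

Load 1 — triangular load w₀=12 kN/m (0→w₀ over full span):
  y_1 = -w₀x(7L⁴-10L²x²+3x⁴)/(360LEI) = -12·(36/5)·(7·12⁴-10·12²·(36/5)²+3·(36/5)⁴)/(360·12·100000) = -767232/48828125 m
Load 2 — uniform load w=11 kN/m over full span:
  y_2 = -wx(L³-2Lx²+x³)/(24EI) = -11·(36/5)·(12³-2·12·(36/5)²+(36/5)³)/(24·100000) = -55242/1953125 m
Load 3 — applied couple M₀=3 kN·m at a=9 m (b=L-a=3):
  y_3 = (M₀x³/(6L)+C₁x)/EI  [x≤a] with C₁=M₀(3b²-L²)/(6L)=-39/8 = (3·(36/5)³/(6·12)+(-39/8)·(36/5))/100000 = -4887/25000000 m
Load 4 — point force P=20 kN at a=24/5 m (b=L-a=36/5):
  y_4 = -Pa(L-x)(2Lx-a²-x²)/(6LEI)  [x>a] = -20·(24/5)·(12-(36/5))·(2·12·(36/5)-(24/5)²-(36/5)²)/(6·12·100000) = -2448/390625 m
Superposition: y = Σ y_i = -157684923/3125000000 m ≈ -0.050459 m

y(36/5) = -157684923/3125000000 m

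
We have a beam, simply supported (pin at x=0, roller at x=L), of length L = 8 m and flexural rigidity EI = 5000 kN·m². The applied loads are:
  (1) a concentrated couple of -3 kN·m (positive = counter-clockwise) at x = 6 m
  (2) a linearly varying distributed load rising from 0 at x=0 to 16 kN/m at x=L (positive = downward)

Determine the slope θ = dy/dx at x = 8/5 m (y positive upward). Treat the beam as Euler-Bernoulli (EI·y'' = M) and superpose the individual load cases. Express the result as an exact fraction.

Load 1 — applied couple M₀=-3 kN·m at a=6 m (b=L-a=2):
  θ_1 = (M₀x²/(2L)+C₁)/EI  [x≤a] with C₁=M₀(3b²-L²)/(6L)=13/4 = ((-3)·(8/5)²/(2·8)+(13/4))/5000 = 277/500000 rad
Load 2 — triangular load w₀=16 kN/m (0→w₀ over full span):
  θ_2 = -w₀(7L⁴-30L²x²+15x⁴)/(360LEI) = -16·(7·8⁴-30·8²·(8/5)²+15·(8/5)⁴)/(360·8·5000) = -93184/3515625 rad
Superposition: θ = Σ θ_i = -2919563/112500000 rad ≈ -0.025952 rad

θ(8/5) = -2919563/112500000 rad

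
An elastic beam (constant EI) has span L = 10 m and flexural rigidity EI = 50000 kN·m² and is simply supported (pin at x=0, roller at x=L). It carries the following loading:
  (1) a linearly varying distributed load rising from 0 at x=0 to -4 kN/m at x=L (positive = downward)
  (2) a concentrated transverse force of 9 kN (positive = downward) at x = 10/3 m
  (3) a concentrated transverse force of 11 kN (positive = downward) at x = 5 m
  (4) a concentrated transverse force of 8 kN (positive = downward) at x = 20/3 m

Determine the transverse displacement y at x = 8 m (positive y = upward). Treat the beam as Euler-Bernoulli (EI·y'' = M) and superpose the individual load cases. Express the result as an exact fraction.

y(8) = -583807/202500000 m

Load 1 — triangular load w₀=-4 kN/m (0→w₀ over full span):
  y_1 = -w₀x(7L⁴-10L²x²+3x⁴)/(360LEI) = -(-4)·8·(7·10⁴-10·10²·8²+3·8⁴)/(360·10·50000) = 254/78125 m
Load 2 — point force P=9 kN at a=10/3 m (b=L-a=20/3):
  y_2 = -Pa(L-x)(2Lx-a²-x²)/(6LEI)  [x>a] = -9·(10/3)·(10-8)·(2·10·8-(10/3)²-8²)/(6·10·50000) = -191/112500 m
Load 3 — point force P=11 kN at a=5 m (b=L-a=5):
  y_3 = -Pa(L-x)(2Lx-a²-x²)/(6LEI)  [x>a] = -11·5·(10-8)·(2·10·8-5²-8²)/(6·10·50000) = -781/300000 m
Load 4 — point force P=8 kN at a=20/3 m (b=L-a=10/3):
  y_4 = -Pa(L-x)(2Lx-a²-x²)/(6LEI)  [x>a] = -8·(20/3)·(10-8)·(2·10·8-(20/3)²-8²)/(6·10·50000) = -464/253125 m
Superposition: y = Σ y_i = -583807/202500000 m ≈ -0.002883 m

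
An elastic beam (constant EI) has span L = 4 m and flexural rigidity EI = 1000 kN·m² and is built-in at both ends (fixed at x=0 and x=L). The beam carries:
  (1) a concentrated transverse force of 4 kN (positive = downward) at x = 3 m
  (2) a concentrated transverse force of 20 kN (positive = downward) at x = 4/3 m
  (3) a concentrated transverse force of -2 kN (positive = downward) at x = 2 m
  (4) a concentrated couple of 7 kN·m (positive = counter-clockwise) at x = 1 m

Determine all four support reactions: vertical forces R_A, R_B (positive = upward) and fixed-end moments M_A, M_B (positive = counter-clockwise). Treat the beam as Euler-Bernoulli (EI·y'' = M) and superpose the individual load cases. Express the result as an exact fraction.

Load 1 — point force P=4 kN at a=3 m (b=L-a=1):
  R_A = Pb²(3a+b)/L³ = 4·1²·(3·3+1)/4³ = 5/8 kN
  M_A = Pab²/L² = 4·3·1²/4² = 3/4 kN·m
  R_B = Pa²(a+3b)/L³ = 4·3²·(3+3·1)/4³ = 27/8 kN
  M_B = -Pa²b/L² = -4·3²·1/4² = -9/4 kN·m
Load 2 — point force P=20 kN at a=4/3 m (b=L-a=8/3):
  R_A = Pb²(3a+b)/L³ = 20·(8/3)²·(3·(4/3)+(8/3))/4³ = 400/27 kN
  M_A = Pab²/L² = 20·(4/3)·(8/3)²/4² = 320/27 kN·m
  R_B = Pa²(a+3b)/L³ = 20·(4/3)²·((4/3)+3·(8/3))/4³ = 140/27 kN
  M_B = -Pa²b/L² = -20·(4/3)²·(8/3)/4² = -160/27 kN·m
Load 3 — point force P=-2 kN at a=2 m (b=L-a=2):
  R_A = Pb²(3a+b)/L³ = (-2)·2²·(3·2+2)/4³ = -1 kN
  M_A = Pab²/L² = (-2)·2·2²/4² = -1 kN·m
  R_B = Pa²(a+3b)/L³ = (-2)·2²·(2+3·2)/4³ = -1 kN
  M_B = -Pa²b/L² = -(-2)·2²·2/4² = 1 kN·m
Load 4 — applied couple M₀=7 kN·m at a=1 m (b=L-a=3):
  R_A = 6M₀ab/L³ = 6·7·1·3/4³ = 63/32 kN
  M_A = M₀b(2a-b)/L² = 7·3·(2·1-3)/4² = -21/16 kN·m
  R_B = -6M₀ab/L³ = -6·7·1·3/4³ = -63/32 kN
  M_B = M₀a(2b-a)/L² = 7·1·(2·3-1)/4² = 35/16 kN·m
Superposition: R_A = 14177/864 kN, M_A = 4445/432 kN·m, R_B = 4831/864 kN, M_B = -2155/432 kN·m

R_A = 14177/864 kN, M_A = 4445/432 kN·m, R_B = 4831/864 kN, M_B = -2155/432 kN·m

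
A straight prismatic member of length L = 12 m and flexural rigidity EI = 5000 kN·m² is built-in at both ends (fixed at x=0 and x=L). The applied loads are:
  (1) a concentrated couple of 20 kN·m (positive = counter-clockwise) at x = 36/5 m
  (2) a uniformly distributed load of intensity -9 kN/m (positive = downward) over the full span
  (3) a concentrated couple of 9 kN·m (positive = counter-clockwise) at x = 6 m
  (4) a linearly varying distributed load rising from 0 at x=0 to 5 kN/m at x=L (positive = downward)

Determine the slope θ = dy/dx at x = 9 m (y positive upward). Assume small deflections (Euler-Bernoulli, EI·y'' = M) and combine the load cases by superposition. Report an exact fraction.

θ(9) = -13599/800000 rad

Load 1 — applied couple M₀=20 kN·m at a=36/5 m (b=L-a=24/5):
  θ_1 = (R_Ax²/2 - M_Ax - M₀(x-a))/EI  [x>a] with R_A=12/5, M_A=32/5 = ((12/5)·9²/2 - (32/5)·9 - 20·(9-(36/5)))/5000 = 9/12500 rad
Load 2 — uniform load w=-9 kN/m over full span:
  θ_2 = -wx(L-x)(L-2x)/(12EI) = -(-9)·9·(12-9)·(12-2·9)/(12·5000) = -243/10000 rad
Load 3 — applied couple M₀=9 kN·m at a=6 m (b=L-a=6):
  θ_3 = (R_Ax²/2 - M_Ax - M₀(x-a))/EI  [x>a] with R_A=9/8, M_A=9/4 = ((9/8)·9²/2 - (9/4)·9 - 9·(9-6))/5000 = -27/80000 rad
Load 4 — triangular load w₀=5 kN/m (0→w₀ over full span):
  θ_4 = -w₀(2x(L-x)(L-2x)(x+2L)+x²(L-x)²)/(120LEI) = -5·(2·9·(12-9)·(12-2·9)·(9+2·12)+9²·(12-9)²)/(120·12·5000) = 1107/160000 rad
Superposition: θ = Σ θ_i = -13599/800000 rad ≈ -0.016999 rad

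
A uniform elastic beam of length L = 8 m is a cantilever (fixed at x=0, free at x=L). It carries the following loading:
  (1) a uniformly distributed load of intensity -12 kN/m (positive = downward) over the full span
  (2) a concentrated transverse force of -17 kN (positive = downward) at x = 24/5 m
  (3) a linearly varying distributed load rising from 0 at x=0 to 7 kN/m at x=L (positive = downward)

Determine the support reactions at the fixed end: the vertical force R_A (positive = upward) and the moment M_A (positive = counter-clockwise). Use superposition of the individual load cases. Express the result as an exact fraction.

Load 1 — uniform load w=-12 kN/m over full span:
  R_A = wL = (-12)·8 = -96 kN
  M_A = wL²/2 = (-12)·8²/2 = -384 kN·m
Load 2 — point force P=-17 kN at a=24/5 m (b=L-a=16/5):
  R_A = P = (-17) = -17 kN
  M_A = Pa = (-17)·(24/5) = -408/5 kN·m
Load 3 — triangular load w₀=7 kN/m (0→w₀ over full span):
  R_A = w₀L/2 = 7·8/2 = 28 kN
  M_A = w₀L²/3 = 7·8²/3 = 448/3 kN·m
Superposition: R_A = -85 kN, M_A = -4744/15 kN·m

R_A = -85 kN, M_A = -4744/15 kN·m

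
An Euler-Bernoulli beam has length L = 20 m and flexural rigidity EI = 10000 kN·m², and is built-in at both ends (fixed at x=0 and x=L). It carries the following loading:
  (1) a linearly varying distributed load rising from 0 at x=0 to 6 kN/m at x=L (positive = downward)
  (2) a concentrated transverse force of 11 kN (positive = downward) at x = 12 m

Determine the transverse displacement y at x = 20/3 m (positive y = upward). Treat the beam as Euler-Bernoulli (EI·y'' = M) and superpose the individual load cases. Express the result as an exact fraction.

y(20/3) = -18224/151875 m

Load 1 — triangular load w₀=6 kN/m (0→w₀ over full span):
  y_1 = -w₀x²(L-x)²(x+2L)/(120LEI) = -6·(20/3)²·(20-(20/3))²·((20/3)+2·20)/(120·20·10000) = -112/1215 m
Load 2 — point force P=11 kN at a=12 m (b=L-a=8):
  y_2 = -Pb²x²(3aL-(3a+b)x)/(6L³EI)  [x≤a] = -11·8²·(20/3)²·(3·12·20-(3·12+8)·(20/3))/(6·20³·10000) = -1408/50625 m
Superposition: y = Σ y_i = -18224/151875 m ≈ -0.119993 m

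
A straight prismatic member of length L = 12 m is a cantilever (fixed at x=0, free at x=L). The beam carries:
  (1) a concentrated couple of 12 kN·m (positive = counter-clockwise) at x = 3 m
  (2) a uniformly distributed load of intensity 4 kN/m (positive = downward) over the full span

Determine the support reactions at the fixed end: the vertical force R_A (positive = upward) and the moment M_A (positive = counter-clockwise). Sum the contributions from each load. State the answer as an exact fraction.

R_A = 48 kN, M_A = 276 kN·m

Load 1 — applied couple M₀=12 kN·m at a=3 m (b=L-a=9):
  R_A = 0 kN
  M_A = -M₀ = -12 kN·m
Load 2 — uniform load w=4 kN/m over full span:
  R_A = wL = 4·12 = 48 kN
  M_A = wL²/2 = 4·12²/2 = 288 kN·m
Superposition: R_A = 48 kN, M_A = 276 kN·m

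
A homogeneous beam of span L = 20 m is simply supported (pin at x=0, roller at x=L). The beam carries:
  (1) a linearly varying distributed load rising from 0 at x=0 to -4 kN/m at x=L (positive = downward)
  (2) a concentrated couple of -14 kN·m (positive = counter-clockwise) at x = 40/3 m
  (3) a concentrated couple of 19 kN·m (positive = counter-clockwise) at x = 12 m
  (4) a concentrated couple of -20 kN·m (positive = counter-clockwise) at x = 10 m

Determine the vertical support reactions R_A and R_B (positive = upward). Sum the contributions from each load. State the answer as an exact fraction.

R_A = -169/12 kN, R_B = -311/12 kN

Load 1 — triangular load w₀=-4 kN/m (0→w₀ over full span):
  R_A = w₀L/6 = (-4)·20/6 = -40/3 kN
  R_B = w₀L/3 = (-4)·20/3 = -80/3 kN
Load 2 — applied couple M₀=-14 kN·m at a=40/3 m (b=L-a=20/3):
  R_A = M₀/L = (-14)/20 = -7/10 kN
  R_B = -M₀/L = -(-14)/20 = 7/10 kN
Load 3 — applied couple M₀=19 kN·m at a=12 m (b=L-a=8):
  R_A = M₀/L = 19/20 kN
  R_B = -M₀/L = -19/20 kN
Load 4 — applied couple M₀=-20 kN·m at a=10 m (b=L-a=10):
  R_A = M₀/L = (-20)/20 = -1 kN
  R_B = -M₀/L = -(-20)/20 = 1 kN
Superposition: R_A = -169/12 kN, R_B = -311/12 kN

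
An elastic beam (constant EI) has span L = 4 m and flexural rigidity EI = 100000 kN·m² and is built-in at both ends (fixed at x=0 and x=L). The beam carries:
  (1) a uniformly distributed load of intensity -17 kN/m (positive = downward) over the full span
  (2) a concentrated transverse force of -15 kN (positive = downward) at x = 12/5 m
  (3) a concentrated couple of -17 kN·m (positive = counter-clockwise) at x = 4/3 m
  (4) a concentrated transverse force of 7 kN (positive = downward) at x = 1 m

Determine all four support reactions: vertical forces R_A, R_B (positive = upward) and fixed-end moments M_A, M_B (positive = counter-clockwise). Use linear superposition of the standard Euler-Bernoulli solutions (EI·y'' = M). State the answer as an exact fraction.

Load 1 — uniform load w=-17 kN/m over full span:
  R_A = wL/2 = (-17)·4/2 = -34 kN
  M_A = wL²/12 = (-17)·4²/12 = -68/3 kN·m
  R_B = wL/2 = (-17)·4/2 = -34 kN
  M_B = -wL²/12 = -(-17)·4²/12 = 68/3 kN·m
Load 2 — point force P=-15 kN at a=12/5 m (b=L-a=8/5):
  R_A = Pb²(3a+b)/L³ = (-15)·(8/5)²·(3·(12/5)+(8/5))/4³ = -132/25 kN
  M_A = Pab²/L² = (-15)·(12/5)·(8/5)²/4² = -144/25 kN·m
  R_B = Pa²(a+3b)/L³ = (-15)·(12/5)²·((12/5)+3·(8/5))/4³ = -243/25 kN
  M_B = -Pa²b/L² = -(-15)·(12/5)²·(8/5)/4² = 216/25 kN·m
Load 3 — applied couple M₀=-17 kN·m at a=4/3 m (b=L-a=8/3):
  R_A = 6M₀ab/L³ = 6·(-17)·(4/3)·(8/3)/4³ = -17/3 kN
  M_A = M₀b(2a-b)/L² = (-17)·(8/3)·(2·(4/3)-(8/3))/4² = 0 kN·m
  R_B = -6M₀ab/L³ = -6·(-17)·(4/3)·(8/3)/4³ = 17/3 kN
  M_B = M₀a(2b-a)/L² = (-17)·(4/3)·(2·(8/3)-(4/3))/4² = -17/3 kN·m
Load 4 — point force P=7 kN at a=1 m (b=L-a=3):
  R_A = Pb²(3a+b)/L³ = 7·3²·(3·1+3)/4³ = 189/32 kN
  M_A = Pab²/L² = 7·1·3²/4² = 63/16 kN·m
  R_B = Pa²(a+3b)/L³ = 7·1²·(1+3·3)/4³ = 35/32 kN
  M_B = -Pa²b/L² = -7·1²·3/4² = -21/16 kN·m
Superposition: R_A = -93697/2400 kN, M_A = -29387/1200 kN·m, R_B = -88703/2400 kN, M_B = 9731/400 kN·m

R_A = -93697/2400 kN, M_A = -29387/1200 kN·m, R_B = -88703/2400 kN, M_B = 9731/400 kN·m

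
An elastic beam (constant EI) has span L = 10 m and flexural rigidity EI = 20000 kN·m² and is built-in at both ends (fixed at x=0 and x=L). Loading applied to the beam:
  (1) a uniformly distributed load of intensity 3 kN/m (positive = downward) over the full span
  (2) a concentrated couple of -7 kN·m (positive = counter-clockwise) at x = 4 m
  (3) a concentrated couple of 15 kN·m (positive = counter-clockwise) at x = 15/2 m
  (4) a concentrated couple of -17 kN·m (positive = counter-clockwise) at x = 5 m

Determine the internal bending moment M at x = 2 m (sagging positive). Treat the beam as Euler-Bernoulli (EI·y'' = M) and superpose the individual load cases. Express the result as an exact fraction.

M(2) = -8677/2000 kN·m

Load 1 — uniform load w=3 kN/m over full span:
  M_1 = wLx/2 - wL²/12 - wx²/2 = 3·10·2/2 - 3·10²/12 - 3·2²/2 = -1 kN·m
Load 2 — applied couple M₀=-7 kN·m at a=4 m (b=L-a=6):
  M_2 = R_Ax - M_A  [x≤a] with R_A=-126/125, M_A=-21/25 = (-126/125)·2 - (-21/25) = -147/125 kN·m
Load 3 — applied couple M₀=15 kN·m at a=15/2 m (b=L-a=5/2):
  M_3 = R_Ax - M_A  [x≤a] with R_A=27/16, M_A=75/16 = (27/16)·2 - (75/16) = -21/16 kN·m
Load 4 — applied couple M₀=-17 kN·m at a=5 m (b=L-a=5):
  M_4 = R_Ax - M_A  [x≤a] with R_A=-51/20, M_A=-17/4 = (-51/20)·2 - (-17/4) = -17/20 kN·m
Superposition: M = Σ M_i = -8677/2000 kN·m ≈ -4.338500 kN·m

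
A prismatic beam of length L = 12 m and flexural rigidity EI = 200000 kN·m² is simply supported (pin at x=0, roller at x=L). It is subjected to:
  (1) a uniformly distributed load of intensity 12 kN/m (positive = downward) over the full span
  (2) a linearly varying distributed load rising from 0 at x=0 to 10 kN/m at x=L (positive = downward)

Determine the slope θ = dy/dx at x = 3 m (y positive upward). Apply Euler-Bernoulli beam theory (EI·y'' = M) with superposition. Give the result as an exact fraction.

θ(3) = -2697/640000 rad

Load 1 — uniform load w=12 kN/m over full span:
  θ_1 = -w(L³-6Lx²+4x³)/(24EI) = -12·(12³-6·12·3²+4·3³)/(24·200000) = -297/100000 rad
Load 2 — triangular load w₀=10 kN/m (0→w₀ over full span):
  θ_2 = -w₀(7L⁴-30L²x²+15x⁴)/(360LEI) = -10·(7·12⁴-30·12²·3²+15·3⁴)/(360·12·200000) = -3981/3200000 rad
Superposition: θ = Σ θ_i = -2697/640000 rad ≈ -0.004214 rad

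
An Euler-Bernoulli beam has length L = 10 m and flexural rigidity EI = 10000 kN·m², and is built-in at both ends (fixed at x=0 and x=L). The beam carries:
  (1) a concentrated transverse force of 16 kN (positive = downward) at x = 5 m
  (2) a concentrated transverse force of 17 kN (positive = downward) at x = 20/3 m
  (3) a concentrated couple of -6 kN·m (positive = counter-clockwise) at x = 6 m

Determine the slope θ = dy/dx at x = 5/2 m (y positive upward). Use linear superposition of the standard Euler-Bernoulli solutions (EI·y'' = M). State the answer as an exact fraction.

Load 1 — point force P=16 kN at a=5 m (b=L-a=5):
  θ_1 = -Pb²x(2aL-(3a+b)x)/(2L³EI)  [x≤a] = -16·5²·(5/2)·(2·5·10-(3·5+5)·(5/2))/(2·10³·10000) = -1/400 rad
Load 2 — point force P=17 kN at a=20/3 m (b=L-a=10/3):
  θ_2 = -Pb²x(2aL-(3a+b)x)/(2L³EI)  [x≤a] = -17·(10/3)²·(5/2)·(2·(20/3)·10-(3·(20/3)+(10/3))·(5/2))/(2·10³·10000) = -17/9600 rad
Load 3 — applied couple M₀=-6 kN·m at a=6 m (b=L-a=4):
  θ_3 = (R_Ax²/2 - M_Ax)/EI  [x≤a] with R_A=-108/125, M_A=-48/25 = ((-108/125)·(5/2)²/2 - (-48/25)·(5/2))/10000 = 21/100000 rad
Superposition: θ = Σ θ_i = -4873/1200000 rad ≈ -0.004061 rad

θ(5/2) = -4873/1200000 rad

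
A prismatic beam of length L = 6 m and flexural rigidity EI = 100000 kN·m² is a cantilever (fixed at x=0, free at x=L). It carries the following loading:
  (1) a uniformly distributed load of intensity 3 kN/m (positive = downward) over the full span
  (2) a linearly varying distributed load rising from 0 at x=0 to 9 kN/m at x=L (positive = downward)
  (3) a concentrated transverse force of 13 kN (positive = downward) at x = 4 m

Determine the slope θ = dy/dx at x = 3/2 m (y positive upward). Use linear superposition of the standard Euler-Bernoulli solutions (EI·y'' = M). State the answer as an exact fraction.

θ(3/2) = -13197/5120000 rad

Load 1 — uniform load w=3 kN/m over full span:
  θ_1 = -wx(x²-3Lx+3L²)/(6EI) = -3·(3/2)·((3/2)²-3·6·(3/2)+3·6²)/(6·100000) = -999/1600000 rad
Load 2 — triangular load w₀=9 kN/m (0→w₀ over full span):
  θ_2 = (w₀Lx²/4-w₀L²x/3-w₀x⁴/(24L))/EI = (9·6·(3/2)²/4-9·6²·(3/2)/3-9·(3/2)⁴/(24·6))/100000 = -33777/25600000 rad
Load 3 — point force P=13 kN at a=4 m (b=L-a=2):
  θ_3 = -Px(2a-x)/(2EI)  [x≤a] = -13·(3/2)·(2·4-(3/2))/(2·100000) = -507/800000 rad
Superposition: θ = Σ θ_i = -13197/5120000 rad ≈ -0.002578 rad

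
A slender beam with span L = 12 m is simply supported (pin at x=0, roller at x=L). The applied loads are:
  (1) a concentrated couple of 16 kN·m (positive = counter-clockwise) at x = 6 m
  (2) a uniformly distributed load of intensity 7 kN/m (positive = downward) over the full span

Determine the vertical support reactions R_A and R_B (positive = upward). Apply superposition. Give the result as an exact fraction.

R_A = 130/3 kN, R_B = 122/3 kN

Load 1 — applied couple M₀=16 kN·m at a=6 m (b=L-a=6):
  R_A = M₀/L = 16/12 = 4/3 kN
  R_B = -M₀/L = -16/12 = -4/3 kN
Load 2 — uniform load w=7 kN/m over full span:
  R_A = wL/2 = 7·12/2 = 42 kN
  R_B = wL/2 = 7·12/2 = 42 kN
Superposition: R_A = 130/3 kN, R_B = 122/3 kN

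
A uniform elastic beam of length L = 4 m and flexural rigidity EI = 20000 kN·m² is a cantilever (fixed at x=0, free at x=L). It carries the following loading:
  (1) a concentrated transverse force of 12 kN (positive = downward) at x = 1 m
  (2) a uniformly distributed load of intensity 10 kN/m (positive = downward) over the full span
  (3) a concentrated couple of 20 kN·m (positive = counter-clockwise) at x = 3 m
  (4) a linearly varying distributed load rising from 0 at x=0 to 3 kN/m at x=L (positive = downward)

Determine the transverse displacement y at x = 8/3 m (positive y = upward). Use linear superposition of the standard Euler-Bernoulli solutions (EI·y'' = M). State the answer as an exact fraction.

y(8/3) = -97657/12150000 m

Load 1 — point force P=12 kN at a=1 m (b=L-a=3):
  y_1 = -Pa²(3x-a)/(6EI)  [x>a] = -12·1²·(3·(8/3)-1)/(6·20000) = -7/10000 m
Load 2 — uniform load w=10 kN/m over full span:
  y_2 = -wx²(x²-4Lx+6L²)/(24EI) = -10·(8/3)²·((8/3)²-4·4·(8/3)+6·4²)/(24·20000) = -272/30375 m
Load 3 — applied couple M₀=20 kN·m at a=3 m (b=L-a=1):
  y_3 = M₀x²/(2EI)  [x≤a] = 20·(8/3)²/(2·20000) = 4/1125 m
Load 4 — triangular load w₀=3 kN/m (0→w₀ over full span):
  y_4 = (w₀Lx³/12-w₀L²x²/6-w₀x⁵/(120L))/EI = (3·4·(8/3)³/12-3·4²·(8/3)²/6-3·(8/3)⁵/(120·4))/20000 = -1472/759375 m
Superposition: y = Σ y_i = -97657/12150000 m ≈ -0.008038 m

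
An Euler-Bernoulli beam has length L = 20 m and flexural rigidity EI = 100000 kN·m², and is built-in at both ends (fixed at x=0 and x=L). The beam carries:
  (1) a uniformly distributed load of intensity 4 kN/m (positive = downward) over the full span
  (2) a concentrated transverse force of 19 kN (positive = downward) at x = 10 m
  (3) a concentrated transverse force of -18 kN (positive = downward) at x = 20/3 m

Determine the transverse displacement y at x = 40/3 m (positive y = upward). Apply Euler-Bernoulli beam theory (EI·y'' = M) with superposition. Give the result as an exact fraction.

Load 1 — uniform load w=4 kN/m over full span:
  y_1 = -wx²(L-x)²/(24EI) = -4·(40/3)²·(20-(40/3))²/(24·100000) = -16/1215 m
Load 2 — point force P=19 kN at a=10 m (b=L-a=10):
  y_2 = -Pa²(L-x)²(3bL-(3b+a)(L-x))/(6L³EI)  [x>a] = -19·10²·(20-(40/3))²·(3·10·20-(3·10+10)·(20-(40/3)))/(6·20³·100000) = -19/3240 m
Load 3 — point force P=-18 kN at a=20/3 m (b=L-a=40/3):
  y_3 = -Pa²(L-x)²(3bL-(3b+a)(L-x))/(6L³EI)  [x>a] = -(-18)·(20/3)²·(20-(40/3))²·(3·(40/3)·20-(3·(40/3)+(20/3))·(20-(40/3)))/(6·20³·100000) = 22/6075 m
Superposition: y = Σ y_i = -749/48600 m ≈ -0.015412 m

y(40/3) = -749/48600 m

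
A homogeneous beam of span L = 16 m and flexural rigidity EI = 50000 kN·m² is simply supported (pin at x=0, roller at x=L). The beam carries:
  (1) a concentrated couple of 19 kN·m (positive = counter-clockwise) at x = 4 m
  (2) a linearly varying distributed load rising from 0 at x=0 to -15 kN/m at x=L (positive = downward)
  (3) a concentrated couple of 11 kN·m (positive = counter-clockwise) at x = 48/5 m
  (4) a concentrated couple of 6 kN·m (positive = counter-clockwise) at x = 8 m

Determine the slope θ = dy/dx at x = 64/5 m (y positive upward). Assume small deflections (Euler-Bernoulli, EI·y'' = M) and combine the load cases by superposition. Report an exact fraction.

θ(64/5) = -798643/37500000 rad

Load 1 — applied couple M₀=19 kN·m at a=4 m (b=L-a=12):
  θ_1 = (M₀x²/(2L)-M₀(x-a)+C₁)/EI  [x>a] with C₁=M₀(3b²-L²)/(6L)=209/6 = (19·(64/5)²/(2·16)-19·((64/5)-4)+(209/6))/50000 = -5263/7500000 rad
Load 2 — triangular load w₀=-15 kN/m (0→w₀ over full span):
  θ_2 = -w₀(7L⁴-30L²x²+15x⁴)/(360LEI) = -(-15)·(7·16⁴-30·16²·(64/5)²+15·(64/5)⁴)/(360·16·50000) = -24224/1171875 rad
Load 3 — applied couple M₀=11 kN·m at a=48/5 m (b=L-a=32/5):
  θ_3 = (M₀x²/(2L)-M₀(x-a)+C₁)/EI  [x>a] with C₁=M₀(3b²-L²)/(6L)=-1144/75 = (11·(64/5)²/(2·16)-11·((64/5)-(48/5))+(-1144/75))/50000 = 11/93750 rad
Load 4 — applied couple M₀=6 kN·m at a=8 m (b=L-a=8):
  θ_4 = (M₀x²/(2L)-M₀(x-a)+C₁)/EI  [x>a] with C₁=M₀(3b²-L²)/(6L)=-4 = (6·(64/5)²/(2·16)-6·((64/5)-8)+(-4))/50000 = -13/312500 rad
Superposition: θ = Σ θ_i = -798643/37500000 rad ≈ -0.021297 rad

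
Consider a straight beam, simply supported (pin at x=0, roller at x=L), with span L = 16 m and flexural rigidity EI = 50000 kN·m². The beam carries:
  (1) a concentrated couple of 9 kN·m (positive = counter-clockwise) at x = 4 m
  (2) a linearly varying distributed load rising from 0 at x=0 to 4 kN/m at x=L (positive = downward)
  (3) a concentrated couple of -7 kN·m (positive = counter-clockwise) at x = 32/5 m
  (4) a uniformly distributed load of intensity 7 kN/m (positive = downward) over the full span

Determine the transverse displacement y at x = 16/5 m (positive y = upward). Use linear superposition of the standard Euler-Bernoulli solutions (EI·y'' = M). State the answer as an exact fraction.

Load 1 — applied couple M₀=9 kN·m at a=4 m (b=L-a=12):
  y_1 = (M₀x³/(6L)+C₁x)/EI  [x≤a] with C₁=M₀(3b²-L²)/(6L)=33/2 = (9·(16/5)³/(6·16)+(33/2)·(16/5))/50000 = 873/781250 m
Load 2 — triangular load w₀=4 kN/m (0→w₀ over full span):
  y_2 = -w₀x(7L⁴-10L²x²+3x⁴)/(360LEI) = -4·(16/5)·(7·16⁴-10·16²·(16/5)²+3·(16/5)⁴)/(360·16·50000) = -2818048/146484375 m
Load 3 — applied couple M₀=-7 kN·m at a=32/5 m (b=L-a=48/5):
  y_3 = (M₀x³/(6L)+C₁x)/EI  [x≤a] with C₁=M₀(3b²-L²)/(6L)=-112/75 = ((-7)·(16/5)³/(6·16)+(-112/75)·(16/5))/50000 = -56/390625 m
Load 4 — uniform load w=7 kN/m over full span:
  y_4 = -wx(L³-2Lx²+x³)/(24EI) = -7·(16/5)·(16³-2·16·(16/5)²+(16/5)³)/(24·50000) = -415744/5859375 m
Superposition: y = Σ y_i = -26137921/292968750 m ≈ -0.089217 m

y(16/5) = -26137921/292968750 m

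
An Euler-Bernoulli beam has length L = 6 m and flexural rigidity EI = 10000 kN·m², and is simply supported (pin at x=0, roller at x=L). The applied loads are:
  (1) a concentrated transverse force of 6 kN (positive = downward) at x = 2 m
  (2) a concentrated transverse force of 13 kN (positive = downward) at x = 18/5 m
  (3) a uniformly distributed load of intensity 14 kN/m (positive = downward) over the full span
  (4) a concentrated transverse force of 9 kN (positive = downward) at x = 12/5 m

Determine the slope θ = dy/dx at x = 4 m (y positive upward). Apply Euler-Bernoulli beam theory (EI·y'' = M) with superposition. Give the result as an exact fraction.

Load 1 — point force P=6 kN at a=2 m (b=L-a=4):
  θ_1 = -Pa(2L²-6Lx+3x²+a²)/(6LEI)  [x>a] = -6·2·(2·6²-6·6·4+3·4²+2²)/(6·6·10000) = 1/1500 rad
Load 2 — point force P=13 kN at a=18/5 m (b=L-a=12/5):
  θ_2 = -Pa(2L²-6Lx+3x²+a²)/(6LEI)  [x>a] = -13·(18/5)·(2·6²-6·6·4+3·4²+(18/5)²)/(6·6·10000) = 897/625000 rad
Load 3 — uniform load w=14 kN/m over full span:
  θ_3 = -w(L³-6Lx²+4x³)/(24EI) = -14·(6³-6·6·4²+4·4³)/(24·10000) = 91/15000 rad
Load 4 — point force P=9 kN at a=12/5 m (b=L-a=18/5):
  θ_4 = -Pa(2L²-6Lx+3x²+a²)/(6LEI)  [x>a] = -9·(12/5)·(2·6²-6·6·4+3·4²+(12/5)²)/(6·6·10000) = 171/156250 rad
Superposition: θ = Σ θ_i = 2171/234375 rad ≈ 0.009263 rad

θ(4) = 2171/234375 rad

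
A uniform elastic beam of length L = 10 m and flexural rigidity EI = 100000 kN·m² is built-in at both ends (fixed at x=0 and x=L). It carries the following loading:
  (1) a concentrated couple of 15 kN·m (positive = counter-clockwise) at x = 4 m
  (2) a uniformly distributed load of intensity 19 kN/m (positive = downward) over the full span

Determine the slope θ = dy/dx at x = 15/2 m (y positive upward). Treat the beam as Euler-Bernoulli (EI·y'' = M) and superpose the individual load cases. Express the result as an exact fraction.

Load 1 — applied couple M₀=15 kN·m at a=4 m (b=L-a=6):
  θ_1 = (R_Ax²/2 - M_Ax - M₀(x-a))/EI  [x>a] with R_A=54/25, M_A=9/5 = ((54/25)·(15/2)²/2 - (9/5)·(15/2) - 15·((15/2)-4))/100000 = -21/400000 rad
Load 2 — uniform load w=19 kN/m over full span:
  θ_2 = -wx(L-x)(L-2x)/(12EI) = -19·(15/2)·(10-(15/2))·(10-2·(15/2))/(12·100000) = 19/12800 rad
Superposition: θ = Σ θ_i = 2291/1600000 rad ≈ 0.001432 rad

θ(15/2) = 2291/1600000 rad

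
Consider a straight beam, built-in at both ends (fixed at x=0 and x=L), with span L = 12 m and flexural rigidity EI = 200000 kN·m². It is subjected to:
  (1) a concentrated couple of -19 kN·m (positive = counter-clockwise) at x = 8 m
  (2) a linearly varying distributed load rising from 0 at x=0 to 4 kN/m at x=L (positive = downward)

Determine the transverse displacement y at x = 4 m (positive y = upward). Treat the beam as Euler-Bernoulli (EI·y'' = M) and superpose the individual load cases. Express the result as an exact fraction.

y(4) = -869/3375000 m

Load 1 — applied couple M₀=-19 kN·m at a=8 m (b=L-a=4):
  y_1 = (R_Ax³/6 - M_Ax²/2)/EI  [x≤a] with R_A=-19/9, M_A=-19/3 = ((-19/9)·4³/6 - (-19/3)·4²/2)/200000 = 19/135000 m
Load 2 — triangular load w₀=4 kN/m (0→w₀ over full span):
  y_2 = -w₀x²(L-x)²(x+2L)/(120LEI) = -4·4²·(12-4)²·(4+2·12)/(120·12·200000) = -56/140625 m
Superposition: y = Σ y_i = -869/3375000 m ≈ -0.000257 m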